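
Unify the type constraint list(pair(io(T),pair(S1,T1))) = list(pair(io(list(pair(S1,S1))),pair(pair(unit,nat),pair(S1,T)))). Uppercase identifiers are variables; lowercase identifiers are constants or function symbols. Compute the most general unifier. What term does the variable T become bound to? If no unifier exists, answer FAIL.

Decompose list/1: pair(io(T),pair(S1,T1)) = pair(io(list(pair(S1,S1))),pair(pair(unit,nat),pair(S1,T))).
Decompose pair/2: io(T) = io(list(pair(S1,S1))),  pair(S1,T1) = pair(pair(unit,nat),pair(S1,T)).
Decompose io/1: T = list(pair(S1,S1)).
Bind T := list(pair(S1,S1)); substituting into the remaining equation gives: pair(S1,T1) = pair(pair(unit,nat),pair(S1,list(pair(S1,S1)))).
Decompose pair/2: S1 = pair(unit,nat),  T1 = pair(S1,list(pair(S1,S1))).
Bind S1 := pair(unit,nat); substituting into the remaining equation gives: T1 = pair(pair(unit,nat),list(pair(pair(unit,nat),pair(unit,nat)))). Substituting into the earlier binding gives T := list(pair(pair(unit,nat),pair(unit,nat))).
Bind T1 := pair(pair(unit,nat),list(pair(pair(unit,nat),pair(unit,nat)))).
MGU = { T := list(pair(pair(unit,nat),pair(unit,nat))), S1 := pair(unit,nat), T1 := pair(pair(unit,nat),list(pair(pair(unit,nat),pair(unit,nat)))) }, so T := list(pair(pair(unit,nat),pair(unit,nat))).

list(pair(pair(unit,nat),pair(unit,nat)))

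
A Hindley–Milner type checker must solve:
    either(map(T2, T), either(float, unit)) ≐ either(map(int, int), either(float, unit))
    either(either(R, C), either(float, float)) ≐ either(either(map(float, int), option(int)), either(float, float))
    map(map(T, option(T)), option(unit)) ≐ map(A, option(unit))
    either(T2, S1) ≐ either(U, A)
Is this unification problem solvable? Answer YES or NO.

YES

Decompose either/2: map(T2, T) ≐ map(int, int),  either(float, unit) ≐ either(float, unit).
Decompose map/2: T2 ≐ int,  T ≐ int.
Bind T2 := int; substituting into the one remaining equation that mentions T2 gives: either(int, S1) ≐ either(U, A).
Bind T := int; substituting into the one remaining equation that mentions T gives: map(map(int, option(int)), option(unit)) ≐ map(A, option(unit)).
Delete trivial equation either(float, unit) ≐ either(float, unit).
Decompose either/2: either(R, C) ≐ either(map(float, int), option(int)),  either(float, float) ≐ either(float, float).
Decompose either/2: R ≐ map(float, int),  C ≐ option(int).
Bind R := map(float, int); no other remaining equation mentions R.
Bind C := option(int); no other remaining equation mentions C.
Delete trivial equation either(float, float) ≐ either(float, float).
Decompose map/2: map(int, option(int)) ≐ A,  option(unit) ≐ option(unit).
Bind A := map(int, option(int)); substituting into the one remaining equation that mentions A gives: either(int, S1) ≐ either(U, map(int, option(int))).
Delete trivial equation option(unit) ≐ option(unit).
Decompose either/2: int ≐ U,  S1 ≐ map(int, option(int)).
Bind U := int; no other remaining equation mentions U.
Bind S1 := map(int, option(int)).
No equations remain and no clash or occurs-check failure arose, so a unifier exists.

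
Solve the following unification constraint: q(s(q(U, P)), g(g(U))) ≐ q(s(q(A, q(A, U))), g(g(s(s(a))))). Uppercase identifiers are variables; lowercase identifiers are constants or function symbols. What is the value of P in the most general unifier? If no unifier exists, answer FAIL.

Decompose q/2: s(q(U, P)) ≐ s(q(A, q(A, U))),  g(g(U)) ≐ g(g(s(s(a)))).
Decompose s/1: q(U, P) ≐ q(A, q(A, U)).
Decompose q/2: U ≐ A,  P ≐ q(A, U).
Bind U := A; substituting into the remaining equations gives: P ≐ q(A, A),  g(g(A)) ≐ g(g(s(s(a)))).
Bind P := q(A, A); no other remaining equation mentions P.
Decompose g/1: g(A) ≐ g(s(s(a))).
Decompose g/1: A ≐ s(s(a)).
Bind A := s(s(a)). Substituting into the earlier bindings gives U := s(s(a)), P := q(s(s(a)), s(s(a))).
MGU = { U := s(s(a)), P := q(s(s(a)), s(s(a))), A := s(s(a)) }, so P := q(s(s(a)), s(s(a))).

q(s(s(a)), s(s(a)))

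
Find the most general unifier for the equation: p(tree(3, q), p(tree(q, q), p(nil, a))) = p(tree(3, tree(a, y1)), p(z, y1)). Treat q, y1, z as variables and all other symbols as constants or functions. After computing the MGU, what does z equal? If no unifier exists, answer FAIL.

tree(tree(a, p(nil, a)), tree(a, p(nil, a)))

Decompose p/2: tree(3, q) = tree(3, tree(a, y1)),  p(tree(q, q), p(nil, a)) = p(z, y1).
Decompose tree/2: 3 = 3,  q = tree(a, y1).
Delete trivial equation 3 = 3.
Bind q := tree(a, y1); substituting into the remaining equation gives: p(tree(tree(a, y1), tree(a, y1)), p(nil, a)) = p(z, y1).
Decompose p/2: tree(tree(a, y1), tree(a, y1)) = z,  p(nil, a) = y1.
Bind z := tree(tree(a, y1), tree(a, y1)); no other remaining equation mentions z.
Bind y1 := p(nil, a). Substituting into the earlier bindings gives q := tree(a, p(nil, a)), z := tree(tree(a, p(nil, a)), tree(a, p(nil, a))).
MGU = { q ↦ tree(a, p(nil, a)), z ↦ tree(tree(a, p(nil, a)), tree(a, p(nil, a))), y1 ↦ p(nil, a) }, so z ↦ tree(tree(a, p(nil, a)), tree(a, p(nil, a))).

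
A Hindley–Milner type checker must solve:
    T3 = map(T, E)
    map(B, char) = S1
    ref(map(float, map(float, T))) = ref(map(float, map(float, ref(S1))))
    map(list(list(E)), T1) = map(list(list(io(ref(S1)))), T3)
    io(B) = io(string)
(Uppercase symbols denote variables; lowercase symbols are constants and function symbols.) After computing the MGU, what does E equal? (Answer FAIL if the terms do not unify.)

Bind T3 := map(T, E); substituting into the one remaining equation that mentions T3 gives: map(list(list(E)), T1) = map(list(list(io(ref(S1)))), map(T, E)).
Bind S1 := map(B, char); substituting into the 2 remaining equations that mention S1 gives: ref(map(float, map(float, T))) = ref(map(float, map(float, ref(map(B, char))))),  map(list(list(E)), T1) = map(list(list(io(ref(map(B, char))))), map(T, E)).
Decompose ref/1: map(float, map(float, T)) = map(float, map(float, ref(map(B, char)))).
Decompose map/2: float = float,  map(float, T) = map(float, ref(map(B, char))).
Delete trivial equation float = float.
Decompose map/2: float = float,  T = ref(map(B, char)).
Delete trivial equation float = float.
Bind T := ref(map(B, char)); substituting into the one remaining equation that mentions T gives: map(list(list(E)), T1) = map(list(list(io(ref(map(B, char))))), map(ref(map(B, char)), E)). Substituting into the earlier binding gives T3 := map(ref(map(B, char)), E).
Decompose map/2: list(list(E)) = list(list(io(ref(map(B, char))))),  T1 = map(ref(map(B, char)), E).
Decompose list/1: list(E) = list(io(ref(map(B, char)))).
Decompose list/1: E = io(ref(map(B, char))).
Bind E := io(ref(map(B, char))); substituting into the one remaining equation that mentions E gives: T1 = map(ref(map(B, char)), io(ref(map(B, char)))). Substituting into the earlier binding gives T3 := map(ref(map(B, char)), io(ref(map(B, char)))).
Bind T1 := map(ref(map(B, char)), io(ref(map(B, char)))); no other remaining equation mentions T1.
Decompose io/1: B = string.
Bind B := string. Substituting into the earlier bindings gives T3 := map(ref(map(string, char)), io(ref(map(string, char)))), S1 := map(string, char), T := ref(map(string, char)), E := io(ref(map(string, char))), T1 := map(ref(map(string, char)), io(ref(map(string, char)))).
MGU = { T3 ↦ map(ref(map(string, char)), io(ref(map(string, char)))), S1 ↦ map(string, char), T ↦ ref(map(string, char)), E ↦ io(ref(map(string, char))), T1 ↦ map(ref(map(string, char)), io(ref(map(string, char)))), B ↦ string }, so E ↦ io(ref(map(string, char))).

io(ref(map(string, char)))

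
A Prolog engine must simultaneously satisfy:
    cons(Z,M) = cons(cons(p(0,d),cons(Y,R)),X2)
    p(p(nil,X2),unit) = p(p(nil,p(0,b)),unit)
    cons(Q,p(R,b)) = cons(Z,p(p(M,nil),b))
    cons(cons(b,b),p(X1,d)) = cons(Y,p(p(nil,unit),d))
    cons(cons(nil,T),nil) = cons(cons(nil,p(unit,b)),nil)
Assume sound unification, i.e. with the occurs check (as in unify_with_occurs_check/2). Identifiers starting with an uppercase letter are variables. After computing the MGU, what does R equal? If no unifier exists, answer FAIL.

Decompose cons/2: Z = cons(p(0,d),cons(Y,R)),  M = X2.
Bind Z := cons(p(0,d),cons(Y,R)); substituting into the one remaining equation that mentions Z gives: cons(Q,p(R,b)) = cons(cons(p(0,d),cons(Y,R)),p(p(M,nil),b)).
Bind M := X2; substituting into the one remaining equation that mentions M gives: cons(Q,p(R,b)) = cons(cons(p(0,d),cons(Y,R)),p(p(X2,nil),b)).
Decompose p/2: p(nil,X2) = p(nil,p(0,b)),  unit = unit.
Decompose p/2: nil = nil,  X2 = p(0,b).
Delete trivial equation nil = nil.
Bind X2 := p(0,b); substituting into the one remaining equation that mentions X2 gives: cons(Q,p(R,b)) = cons(cons(p(0,d),cons(Y,R)),p(p(p(0,b),nil),b)). Substituting into the earlier binding gives M := p(0,b).
Delete trivial equation unit = unit.
Decompose cons/2: Q = cons(p(0,d),cons(Y,R)),  p(R,b) = p(p(p(0,b),nil),b).
Bind Q := cons(p(0,d),cons(Y,R)); no other remaining equation mentions Q.
Decompose p/2: R = p(p(0,b),nil),  b = b.
Bind R := p(p(0,b),nil); no other remaining equation mentions R. Substituting into the earlier bindings gives Z := cons(p(0,d),cons(Y,p(p(0,b),nil))), Q := cons(p(0,d),cons(Y,p(p(0,b),nil))).
Delete trivial equation b = b.
Decompose cons/2: cons(b,b) = Y,  p(X1,d) = p(p(nil,unit),d).
Bind Y := cons(b,b); no other remaining equation mentions Y. Substituting into the earlier bindings gives Z := cons(p(0,d),cons(cons(b,b),p(p(0,b),nil))), Q := cons(p(0,d),cons(cons(b,b),p(p(0,b),nil))).
Decompose p/2: X1 = p(nil,unit),  d = d.
Bind X1 := p(nil,unit); no other remaining equation mentions X1.
Delete trivial equation d = d.
Decompose cons/2: cons(nil,T) = cons(nil,p(unit,b)),  nil = nil.
Decompose cons/2: nil = nil,  T = p(unit,b).
Delete trivial equation nil = nil.
Bind T := p(unit,b); no other remaining equation mentions T.
Delete trivial equation nil = nil.
MGU = { Z ↦ cons(p(0,d),cons(cons(b,b),p(p(0,b),nil))), M ↦ p(0,b), X2 ↦ p(0,b), Q ↦ cons(p(0,d),cons(cons(b,b),p(p(0,b),nil))), R ↦ p(p(0,b),nil), Y ↦ cons(b,b), X1 ↦ p(nil,unit), T ↦ p(unit,b) }, so R ↦ p(p(0,b),nil).

p(p(0,b),nil)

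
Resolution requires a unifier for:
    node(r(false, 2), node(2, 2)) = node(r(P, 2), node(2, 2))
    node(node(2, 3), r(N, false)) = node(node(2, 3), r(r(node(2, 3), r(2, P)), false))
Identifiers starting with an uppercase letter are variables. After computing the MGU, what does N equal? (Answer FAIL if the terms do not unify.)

Decompose node/2: r(false, 2) = r(P, 2),  node(2, 2) = node(2, 2).
Decompose r/2: false = P,  2 = 2.
Bind P := false; substituting into the one remaining equation that mentions P gives: node(node(2, 3), r(N, false)) = node(node(2, 3), r(r(node(2, 3), r(2, false)), false)).
Delete trivial equation 2 = 2.
Delete trivial equation node(2, 2) = node(2, 2).
Decompose node/2: node(2, 3) = node(2, 3),  r(N, false) = r(r(node(2, 3), r(2, false)), false).
Delete trivial equation node(2, 3) = node(2, 3).
Decompose r/2: N = r(node(2, 3), r(2, false)),  false = false.
Bind N := r(node(2, 3), r(2, false)); no other remaining equation mentions N.
Delete trivial equation false = false.
MGU = { P := false, N := r(node(2, 3), r(2, false)) }, so N := r(node(2, 3), r(2, false)).

r(node(2, 3), r(2, false))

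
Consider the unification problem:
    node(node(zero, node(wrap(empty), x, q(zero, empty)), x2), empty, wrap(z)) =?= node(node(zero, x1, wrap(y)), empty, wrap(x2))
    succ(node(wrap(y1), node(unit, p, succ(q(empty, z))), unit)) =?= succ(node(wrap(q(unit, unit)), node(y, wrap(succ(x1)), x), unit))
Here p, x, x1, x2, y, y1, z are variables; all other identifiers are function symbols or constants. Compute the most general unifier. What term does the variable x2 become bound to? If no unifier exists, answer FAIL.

wrap(unit)

Decompose node/3: node(zero, node(wrap(empty), x, q(zero, empty)), x2) =?= node(zero, x1, wrap(y)),  empty =?= empty,  wrap(z) =?= wrap(x2).
Decompose node/3: zero =?= zero,  node(wrap(empty), x, q(zero, empty)) =?= x1,  x2 =?= wrap(y).
Delete trivial equation zero =?= zero.
Bind x1 := node(wrap(empty), x, q(zero, empty)); substituting into the one remaining equation that mentions x1 gives: succ(node(wrap(y1), node(unit, p, succ(q(empty, z))), unit)) =?= succ(node(wrap(q(unit, unit)), node(y, wrap(succ(node(wrap(empty), x, q(zero, empty)))), x), unit)).
Bind x2 := wrap(y); substituting into the one remaining equation that mentions x2 gives: wrap(z) =?= wrap(wrap(y)).
Delete trivial equation empty =?= empty.
Decompose wrap/1: z =?= wrap(y).
Bind z := wrap(y); substituting into the remaining equation gives: succ(node(wrap(y1), node(unit, p, succ(q(empty, wrap(y)))), unit)) =?= succ(node(wrap(q(unit, unit)), node(y, wrap(succ(node(wrap(empty), x, q(zero, empty)))), x), unit)).
Decompose succ/1: node(wrap(y1), node(unit, p, succ(q(empty, wrap(y)))), unit) =?= node(wrap(q(unit, unit)), node(y, wrap(succ(node(wrap(empty), x, q(zero, empty)))), x), unit).
Decompose node/3: wrap(y1) =?= wrap(q(unit, unit)),  node(unit, p, succ(q(empty, wrap(y)))) =?= node(y, wrap(succ(node(wrap(empty), x, q(zero, empty)))), x),  unit =?= unit.
Decompose wrap/1: y1 =?= q(unit, unit).
Bind y1 := q(unit, unit); no other remaining equation mentions y1.
Decompose node/3: unit =?= y,  p =?= wrap(succ(node(wrap(empty), x, q(zero, empty)))),  succ(q(empty, wrap(y))) =?= x.
Bind y := unit; substituting into the one remaining equation that mentions y gives: succ(q(empty, wrap(unit))) =?= x. Substituting into the earlier bindings gives x2 := wrap(unit), z := wrap(unit).
Bind p := wrap(succ(node(wrap(empty), x, q(zero, empty)))); no other remaining equation mentions p.
Bind x := succ(q(empty, wrap(unit))); no other remaining equation mentions x. Substituting into the earlier bindings gives x1 := node(wrap(empty), succ(q(empty, wrap(unit))), q(zero, empty)), p := wrap(succ(node(wrap(empty), succ(q(empty, wrap(unit))), q(zero, empty)))).
Delete trivial equation unit =?= unit.
MGU = { x1 ↦ node(wrap(empty), succ(q(empty, wrap(unit))), q(zero, empty)), x2 ↦ wrap(unit), z ↦ wrap(unit), y1 ↦ q(unit, unit), y ↦ unit, p ↦ wrap(succ(node(wrap(empty), succ(q(empty, wrap(unit))), q(zero, empty)))), x ↦ succ(q(empty, wrap(unit))) }, so x2 ↦ wrap(unit).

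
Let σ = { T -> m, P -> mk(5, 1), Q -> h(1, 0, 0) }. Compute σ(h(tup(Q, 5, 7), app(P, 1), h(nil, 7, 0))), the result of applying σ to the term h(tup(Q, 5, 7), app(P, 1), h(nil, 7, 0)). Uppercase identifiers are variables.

Replace each occurrence of P with mk(5, 1).
Replace each occurrence of Q with h(1, 0, 0).
Result: h(tup(h(1, 0, 0), 5, 7), app(mk(5, 1), 1), h(nil, 7, 0)).

h(tup(h(1, 0, 0), 5, 7), app(mk(5, 1), 1), h(nil, 7, 0))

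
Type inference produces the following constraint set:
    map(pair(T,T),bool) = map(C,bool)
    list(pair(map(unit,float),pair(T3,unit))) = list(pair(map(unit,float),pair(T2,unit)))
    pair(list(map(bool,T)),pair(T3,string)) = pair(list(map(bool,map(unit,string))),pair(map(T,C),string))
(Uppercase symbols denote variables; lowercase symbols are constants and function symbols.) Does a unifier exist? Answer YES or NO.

Decompose map/2: pair(T,T) = C,  bool = bool.
Bind C := pair(T,T); substituting into the one remaining equation that mentions C gives: pair(list(map(bool,T)),pair(T3,string)) = pair(list(map(bool,map(unit,string))),pair(map(T,pair(T,T)),string)).
Delete trivial equation bool = bool.
Decompose list/1: pair(map(unit,float),pair(T3,unit)) = pair(map(unit,float),pair(T2,unit)).
Decompose pair/2: map(unit,float) = map(unit,float),  pair(T3,unit) = pair(T2,unit).
Delete trivial equation map(unit,float) = map(unit,float).
Decompose pair/2: T3 = T2,  unit = unit.
Bind T3 := T2; substituting into the one remaining equation that mentions T3 gives: pair(list(map(bool,T)),pair(T2,string)) = pair(list(map(bool,map(unit,string))),pair(map(T,pair(T,T)),string)).
Delete trivial equation unit = unit.
Decompose pair/2: list(map(bool,T)) = list(map(bool,map(unit,string))),  pair(T2,string) = pair(map(T,pair(T,T)),string).
Decompose list/1: map(bool,T) = map(bool,map(unit,string)).
Decompose map/2: bool = bool,  T = map(unit,string).
Delete trivial equation bool = bool.
Bind T := map(unit,string); substituting into the remaining equation gives: pair(T2,string) = pair(map(map(unit,string),pair(map(unit,string),map(unit,string))),string). Substituting into the earlier binding gives C := pair(map(unit,string),map(unit,string)).
Decompose pair/2: T2 = map(map(unit,string),pair(map(unit,string),map(unit,string))),  string = string.
Bind T2 := map(map(unit,string),pair(map(unit,string),map(unit,string))); no other remaining equation mentions T2. Substituting into the earlier binding gives T3 := map(map(unit,string),pair(map(unit,string),map(unit,string))).
Delete trivial equation string = string.
No equations remain and no clash or occurs-check failure arose, so a unifier exists.

YES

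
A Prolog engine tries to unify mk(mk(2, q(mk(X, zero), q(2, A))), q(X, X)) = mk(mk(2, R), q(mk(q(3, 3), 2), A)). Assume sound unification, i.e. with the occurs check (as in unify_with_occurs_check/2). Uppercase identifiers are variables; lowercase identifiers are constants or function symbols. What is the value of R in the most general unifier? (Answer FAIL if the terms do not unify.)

q(mk(mk(q(3, 3), 2), zero), q(2, mk(q(3, 3), 2)))

Decompose mk/2: mk(2, q(mk(X, zero), q(2, A))) = mk(2, R),  q(X, X) = q(mk(q(3, 3), 2), A).
Decompose mk/2: 2 = 2,  q(mk(X, zero), q(2, A)) = R.
Delete trivial equation 2 = 2.
Bind R := q(mk(X, zero), q(2, A)); no other remaining equation mentions R.
Decompose q/2: X = mk(q(3, 3), 2),  X = A.
Bind X := mk(q(3, 3), 2); substituting into the remaining equation gives: mk(q(3, 3), 2) = A. Substituting into the earlier binding gives R := q(mk(mk(q(3, 3), 2), zero), q(2, A)).
Bind A := mk(q(3, 3), 2). Substituting into the earlier binding gives R := q(mk(mk(q(3, 3), 2), zero), q(2, mk(q(3, 3), 2))).
MGU = { R = q(mk(mk(q(3, 3), 2), zero), q(2, mk(q(3, 3), 2))), X = mk(q(3, 3), 2), A = mk(q(3, 3), 2) }, so R = q(mk(mk(q(3, 3), 2), zero), q(2, mk(q(3, 3), 2))).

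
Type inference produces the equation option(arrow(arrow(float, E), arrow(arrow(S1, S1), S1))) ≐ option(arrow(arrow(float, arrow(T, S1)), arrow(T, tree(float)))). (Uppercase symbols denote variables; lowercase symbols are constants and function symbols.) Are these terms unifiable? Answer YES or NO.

Decompose option/1: arrow(arrow(float, E), arrow(arrow(S1, S1), S1)) ≐ arrow(arrow(float, arrow(T, S1)), arrow(T, tree(float))).
Decompose arrow/2: arrow(float, E) ≐ arrow(float, arrow(T, S1)),  arrow(arrow(S1, S1), S1) ≐ arrow(T, tree(float)).
Decompose arrow/2: float ≐ float,  E ≐ arrow(T, S1).
Delete trivial equation float ≐ float.
Bind E := arrow(T, S1); no other remaining equation mentions E.
Decompose arrow/2: arrow(S1, S1) ≐ T,  S1 ≐ tree(float).
Bind T := arrow(S1, S1); no other remaining equation mentions T. Substituting into the earlier binding gives E := arrow(arrow(S1, S1), S1).
Bind S1 := tree(float). Substituting into the earlier bindings gives E := arrow(arrow(tree(float), tree(float)), tree(float)), T := arrow(tree(float), tree(float)).
No equations remain and no clash or occurs-check failure arose, so a unifier exists.

YES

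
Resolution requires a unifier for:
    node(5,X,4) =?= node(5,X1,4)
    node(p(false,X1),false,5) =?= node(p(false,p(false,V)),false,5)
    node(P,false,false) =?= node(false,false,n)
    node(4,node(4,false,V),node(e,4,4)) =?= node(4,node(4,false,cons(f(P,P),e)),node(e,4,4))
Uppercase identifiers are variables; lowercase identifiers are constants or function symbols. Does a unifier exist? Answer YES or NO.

NO

Decompose node/3: 5 =?= 5,  X =?= X1,  4 =?= 4.
Delete trivial equation 5 =?= 5.
Bind X := X1; no other remaining equation mentions X.
Delete trivial equation 4 =?= 4.
Decompose node/3: p(false,X1) =?= p(false,p(false,V)),  false =?= false,  5 =?= 5.
Decompose p/2: false =?= false,  X1 =?= p(false,V).
Delete trivial equation false =?= false.
Bind X1 := p(false,V); no other remaining equation mentions X1. Substituting into the earlier binding gives X := p(false,V).
Delete trivial equation false =?= false.
Delete trivial equation 5 =?= 5.
Decompose node/3: P =?= false,  false =?= false,  false =?= n.
Bind P := false; substituting into the one remaining equation that mentions P gives: node(4,node(4,false,V),node(e,4,4)) =?= node(4,node(4,false,cons(f(false,false),e)),node(e,4,4)).
Delete trivial equation false =?= false.
Clash: constants false and n differ; no unifier exists.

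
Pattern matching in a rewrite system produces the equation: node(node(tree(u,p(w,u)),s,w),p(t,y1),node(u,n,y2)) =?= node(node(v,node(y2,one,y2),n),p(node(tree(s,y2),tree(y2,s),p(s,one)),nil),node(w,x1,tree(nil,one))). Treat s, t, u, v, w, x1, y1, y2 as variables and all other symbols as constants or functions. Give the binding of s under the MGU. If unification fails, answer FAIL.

Decompose node/3: node(tree(u,p(w,u)),s,w) =?= node(v,node(y2,one,y2),n),  p(t,y1) =?= p(node(tree(s,y2),tree(y2,s),p(s,one)),nil),  node(u,n,y2) =?= node(w,x1,tree(nil,one)).
Decompose node/3: tree(u,p(w,u)) =?= v,  s =?= node(y2,one,y2),  w =?= n.
Bind v := tree(u,p(w,u)); no other remaining equation mentions v.
Bind s := node(y2,one,y2); substituting into the one remaining equation that mentions s gives: p(t,y1) =?= p(node(tree(node(y2,one,y2),y2),tree(y2,node(y2,one,y2)),p(node(y2,one,y2),one)),nil).
Bind w := n; substituting into the one remaining equation that mentions w gives: node(u,n,y2) =?= node(n,x1,tree(nil,one)). Substituting into the earlier binding gives v := tree(u,p(n,u)).
Decompose p/2: t =?= node(tree(node(y2,one,y2),y2),tree(y2,node(y2,one,y2)),p(node(y2,one,y2),one)),  y1 =?= nil.
Bind t := node(tree(node(y2,one,y2),y2),tree(y2,node(y2,one,y2)),p(node(y2,one,y2),one)); no other remaining equation mentions t.
Bind y1 := nil; no other remaining equation mentions y1.
Decompose node/3: u =?= n,  n =?= x1,  y2 =?= tree(nil,one).
Bind u := n; no other remaining equation mentions u. Substituting into the earlier binding gives v := tree(n,p(n,n)).
Bind x1 := n; no other remaining equation mentions x1.
Bind y2 := tree(nil,one). Substituting into the earlier bindings gives s := node(tree(nil,one),one,tree(nil,one)), t := node(tree(node(tree(nil,one),one,tree(nil,one)),tree(nil,one)),tree(tree(nil,one),node(tree(nil,one),one,tree(nil,one))),p(node(tree(nil,one),one,tree(nil,one)),one)).
MGU = { v ↦ tree(n,p(n,n)), s ↦ node(tree(nil,one),one,tree(nil,one)), w ↦ n, t ↦ node(tree(node(tree(nil,one),one,tree(nil,one)),tree(nil,one)),tree(tree(nil,one),node(tree(nil,one),one,tree(nil,one))),p(node(tree(nil,one),one,tree(nil,one)),one)), y1 ↦ nil, u ↦ n, x1 ↦ n, y2 ↦ tree(nil,one) }, so s ↦ node(tree(nil,one),one,tree(nil,one)).

node(tree(nil,one),one,tree(nil,one))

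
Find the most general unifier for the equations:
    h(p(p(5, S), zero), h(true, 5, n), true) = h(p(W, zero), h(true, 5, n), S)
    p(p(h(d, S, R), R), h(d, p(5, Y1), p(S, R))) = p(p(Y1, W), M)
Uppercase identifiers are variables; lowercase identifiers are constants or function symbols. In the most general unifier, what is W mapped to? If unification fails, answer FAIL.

p(5, true)

Decompose h/3: p(p(5, S), zero) = p(W, zero),  h(true, 5, n) = h(true, 5, n),  true = S.
Decompose p/2: p(5, S) = W,  zero = zero.
Bind W := p(5, S); substituting into the one remaining equation that mentions W gives: p(p(h(d, S, R), R), h(d, p(5, Y1), p(S, R))) = p(p(Y1, p(5, S)), M).
Delete trivial equation zero = zero.
Delete trivial equation h(true, 5, n) = h(true, 5, n).
Bind S := true; substituting into the remaining equation gives: p(p(h(d, true, R), R), h(d, p(5, Y1), p(true, R))) = p(p(Y1, p(5, true)), M). Substituting into the earlier binding gives W := p(5, true).
Decompose p/2: p(h(d, true, R), R) = p(Y1, p(5, true)),  h(d, p(5, Y1), p(true, R)) = M.
Decompose p/2: h(d, true, R) = Y1,  R = p(5, true).
Bind Y1 := h(d, true, R); substituting into the one remaining equation that mentions Y1 gives: h(d, p(5, h(d, true, R)), p(true, R)) = M.
Bind R := p(5, true); substituting into the remaining equation gives: h(d, p(5, h(d, true, p(5, true))), p(true, p(5, true))) = M. Substituting into the earlier binding gives Y1 := h(d, true, p(5, true)).
Bind M := h(d, p(5, h(d, true, p(5, true))), p(true, p(5, true))).
MGU = { W -> p(5, true), S -> true, Y1 -> h(d, true, p(5, true)), R -> p(5, true), M -> h(d, p(5, h(d, true, p(5, true))), p(true, p(5, true))) }, so W -> p(5, true).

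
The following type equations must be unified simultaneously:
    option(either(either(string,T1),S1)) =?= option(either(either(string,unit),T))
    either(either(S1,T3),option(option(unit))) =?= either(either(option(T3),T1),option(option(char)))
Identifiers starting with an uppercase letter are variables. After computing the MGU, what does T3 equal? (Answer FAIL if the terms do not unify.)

FAIL

Decompose option/1: either(either(string,T1),S1) =?= either(either(string,unit),T).
Decompose either/2: either(string,T1) =?= either(string,unit),  S1 =?= T.
Decompose either/2: string =?= string,  T1 =?= unit.
Delete trivial equation string =?= string.
Bind T1 := unit; substituting into the one remaining equation that mentions T1 gives: either(either(S1,T3),option(option(unit))) =?= either(either(option(T3),unit),option(option(char))).
Bind S1 := T; substituting into the remaining equation gives: either(either(T,T3),option(option(unit))) =?= either(either(option(T3),unit),option(option(char))).
Decompose either/2: either(T,T3) =?= either(option(T3),unit),  option(option(unit)) =?= option(option(char)).
Decompose either/2: T =?= option(T3),  T3 =?= unit.
Bind T := option(T3); no other remaining equation mentions T. Substituting into the earlier binding gives S1 := option(T3).
Bind T3 := unit; no other remaining equation mentions T3. Substituting into the earlier bindings gives S1 := option(unit), T := option(unit).
Decompose option/1: option(unit) =?= option(char).
Decompose option/1: unit =?= char.
Clash: constants unit and char differ; no unifier exists.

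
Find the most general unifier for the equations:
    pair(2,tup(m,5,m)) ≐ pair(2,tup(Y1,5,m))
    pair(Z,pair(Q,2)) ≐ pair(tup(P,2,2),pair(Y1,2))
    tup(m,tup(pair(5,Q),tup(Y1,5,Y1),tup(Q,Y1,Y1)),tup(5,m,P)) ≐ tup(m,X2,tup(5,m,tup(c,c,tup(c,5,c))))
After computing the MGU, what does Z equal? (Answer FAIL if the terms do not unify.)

Decompose pair/2: 2 ≐ 2,  tup(m,5,m) ≐ tup(Y1,5,m).
Delete trivial equation 2 ≐ 2.
Decompose tup/3: m ≐ Y1,  5 ≐ 5,  m ≐ m.
Bind Y1 := m; substituting into the 2 remaining equations that mention Y1 gives: pair(Z,pair(Q,2)) ≐ pair(tup(P,2,2),pair(m,2)),  tup(m,tup(pair(5,Q),tup(m,5,m),tup(Q,m,m)),tup(5,m,P)) ≐ tup(m,X2,tup(5,m,tup(c,c,tup(c,5,c)))).
Delete trivial equation 5 ≐ 5.
Delete trivial equation m ≐ m.
Decompose pair/2: Z ≐ tup(P,2,2),  pair(Q,2) ≐ pair(m,2).
Bind Z := tup(P,2,2); no other remaining equation mentions Z.
Decompose pair/2: Q ≐ m,  2 ≐ 2.
Bind Q := m; substituting into the one remaining equation that mentions Q gives: tup(m,tup(pair(5,m),tup(m,5,m),tup(m,m,m)),tup(5,m,P)) ≐ tup(m,X2,tup(5,m,tup(c,c,tup(c,5,c)))).
Delete trivial equation 2 ≐ 2.
Decompose tup/3: m ≐ m,  tup(pair(5,m),tup(m,5,m),tup(m,m,m)) ≐ X2,  tup(5,m,P) ≐ tup(5,m,tup(c,c,tup(c,5,c))).
Delete trivial equation m ≐ m.
Bind X2 := tup(pair(5,m),tup(m,5,m),tup(m,m,m)); no other remaining equation mentions X2.
Decompose tup/3: 5 ≐ 5,  m ≐ m,  P ≐ tup(c,c,tup(c,5,c)).
Delete trivial equation 5 ≐ 5.
Delete trivial equation m ≐ m.
Bind P := tup(c,c,tup(c,5,c)). Substituting into the earlier binding gives Z := tup(tup(c,c,tup(c,5,c)),2,2).
MGU = { Y1 := m, Z := tup(tup(c,c,tup(c,5,c)),2,2), Q := m, X2 := tup(pair(5,m),tup(m,5,m),tup(m,m,m)), P := tup(c,c,tup(c,5,c)) }, so Z := tup(tup(c,c,tup(c,5,c)),2,2).

tup(tup(c,c,tup(c,5,c)),2,2)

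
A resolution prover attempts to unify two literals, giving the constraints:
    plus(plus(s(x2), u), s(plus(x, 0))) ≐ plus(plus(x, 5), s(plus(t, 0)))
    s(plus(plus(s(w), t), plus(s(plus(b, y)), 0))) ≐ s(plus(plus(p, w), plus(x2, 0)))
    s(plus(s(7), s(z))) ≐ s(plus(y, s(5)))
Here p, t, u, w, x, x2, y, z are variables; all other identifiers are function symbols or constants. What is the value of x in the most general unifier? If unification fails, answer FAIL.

Decompose plus/2: plus(s(x2), u) ≐ plus(x, 5),  s(plus(x, 0)) ≐ s(plus(t, 0)).
Decompose plus/2: s(x2) ≐ x,  u ≐ 5.
Bind x := s(x2); substituting into the one remaining equation that mentions x gives: s(plus(s(x2), 0)) ≐ s(plus(t, 0)).
Bind u := 5; no other remaining equation mentions u.
Decompose s/1: plus(s(x2), 0) ≐ plus(t, 0).
Decompose plus/2: s(x2) ≐ t,  0 ≐ 0.
Bind t := s(x2); substituting into the one remaining equation that mentions t gives: s(plus(plus(s(w), s(x2)), plus(s(plus(b, y)), 0))) ≐ s(plus(plus(p, w), plus(x2, 0))).
Delete trivial equation 0 ≐ 0.
Decompose s/1: plus(plus(s(w), s(x2)), plus(s(plus(b, y)), 0)) ≐ plus(plus(p, w), plus(x2, 0)).
Decompose plus/2: plus(s(w), s(x2)) ≐ plus(p, w),  plus(s(plus(b, y)), 0) ≐ plus(x2, 0).
Decompose plus/2: s(w) ≐ p,  s(x2) ≐ w.
Bind p := s(w); no other remaining equation mentions p.
Bind w := s(x2); no other remaining equation mentions w. Substituting into the earlier binding gives p := s(s(x2)).
Decompose plus/2: s(plus(b, y)) ≐ x2,  0 ≐ 0.
Bind x2 := s(plus(b, y)); no other remaining equation mentions x2. Substituting into the earlier bindings gives x := s(s(plus(b, y))), t := s(s(plus(b, y))), p := s(s(s(plus(b, y)))), w := s(s(plus(b, y))).
Delete trivial equation 0 ≐ 0.
Decompose s/1: plus(s(7), s(z)) ≐ plus(y, s(5)).
Decompose plus/2: s(7) ≐ y,  s(z) ≐ s(5).
Bind y := s(7); no other remaining equation mentions y. Substituting into the earlier bindings gives x := s(s(plus(b, s(7)))), t := s(s(plus(b, s(7)))), p := s(s(s(plus(b, s(7))))), w := s(s(plus(b, s(7)))), x2 := s(plus(b, s(7))).
Decompose s/1: z ≐ 5.
Bind z := 5.
MGU = { x := s(s(plus(b, s(7)))), u := 5, t := s(s(plus(b, s(7)))), p := s(s(s(plus(b, s(7))))), w := s(s(plus(b, s(7)))), x2 := s(plus(b, s(7))), y := s(7), z := 5 }, so x := s(s(plus(b, s(7)))).

s(s(plus(b, s(7))))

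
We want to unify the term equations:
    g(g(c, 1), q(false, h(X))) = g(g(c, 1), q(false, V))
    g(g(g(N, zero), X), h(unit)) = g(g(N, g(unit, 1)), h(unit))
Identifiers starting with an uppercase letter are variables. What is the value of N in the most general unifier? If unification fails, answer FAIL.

Decompose g/2: g(c, 1) = g(c, 1),  q(false, h(X)) = q(false, V).
Delete trivial equation g(c, 1) = g(c, 1).
Decompose q/2: false = false,  h(X) = V.
Delete trivial equation false = false.
Bind V := h(X); no other remaining equation mentions V.
Decompose g/2: g(g(N, zero), X) = g(N, g(unit, 1)),  h(unit) = h(unit).
Decompose g/2: g(N, zero) = N,  X = g(unit, 1).
Occurs check fails: N occurs in g(N, zero); the equation N = g(N, zero) has no finite solution.

FAIL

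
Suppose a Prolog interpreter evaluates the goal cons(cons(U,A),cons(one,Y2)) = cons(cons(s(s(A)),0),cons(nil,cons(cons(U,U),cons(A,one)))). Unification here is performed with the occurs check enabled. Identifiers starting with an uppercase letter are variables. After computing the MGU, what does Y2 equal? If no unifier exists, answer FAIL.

FAIL

Decompose cons/2: cons(U,A) = cons(s(s(A)),0),  cons(one,Y2) = cons(nil,cons(cons(U,U),cons(A,one))).
Decompose cons/2: U = s(s(A)),  A = 0.
Bind U := s(s(A)); substituting into the one remaining equation that mentions U gives: cons(one,Y2) = cons(nil,cons(cons(s(s(A)),s(s(A))),cons(A,one))).
Bind A := 0; substituting into the remaining equation gives: cons(one,Y2) = cons(nil,cons(cons(s(s(0)),s(s(0))),cons(0,one))). Substituting into the earlier binding gives U := s(s(0)).
Decompose cons/2: one = nil,  Y2 = cons(cons(s(s(0)),s(s(0))),cons(0,one)).
Clash: constants one and nil differ; no unifier exists.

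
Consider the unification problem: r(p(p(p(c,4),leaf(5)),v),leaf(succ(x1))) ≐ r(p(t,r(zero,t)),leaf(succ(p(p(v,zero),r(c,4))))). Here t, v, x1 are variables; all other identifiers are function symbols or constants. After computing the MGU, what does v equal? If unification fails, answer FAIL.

Decompose r/2: p(p(p(c,4),leaf(5)),v) ≐ p(t,r(zero,t)),  leaf(succ(x1)) ≐ leaf(succ(p(p(v,zero),r(c,4)))).
Decompose p/2: p(p(c,4),leaf(5)) ≐ t,  v ≐ r(zero,t).
Bind t := p(p(c,4),leaf(5)); substituting into the one remaining equation that mentions t gives: v ≐ r(zero,p(p(c,4),leaf(5))).
Bind v := r(zero,p(p(c,4),leaf(5))); substituting into the remaining equation gives: leaf(succ(x1)) ≐ leaf(succ(p(p(r(zero,p(p(c,4),leaf(5))),zero),r(c,4)))).
Decompose leaf/1: succ(x1) ≐ succ(p(p(r(zero,p(p(c,4),leaf(5))),zero),r(c,4))).
Decompose succ/1: x1 ≐ p(p(r(zero,p(p(c,4),leaf(5))),zero),r(c,4)).
Bind x1 := p(p(r(zero,p(p(c,4),leaf(5))),zero),r(c,4)).
MGU = { t -> p(p(c,4),leaf(5)), v -> r(zero,p(p(c,4),leaf(5))), x1 -> p(p(r(zero,p(p(c,4),leaf(5))),zero),r(c,4)) }, so v -> r(zero,p(p(c,4),leaf(5))).

r(zero,p(p(c,4),leaf(5)))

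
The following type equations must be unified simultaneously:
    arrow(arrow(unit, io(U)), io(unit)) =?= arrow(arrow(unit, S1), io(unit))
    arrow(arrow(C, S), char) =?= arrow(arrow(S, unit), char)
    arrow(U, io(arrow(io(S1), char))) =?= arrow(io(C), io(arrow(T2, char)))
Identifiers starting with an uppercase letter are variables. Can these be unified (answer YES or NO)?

YES

Decompose arrow/2: arrow(unit, io(U)) =?= arrow(unit, S1),  io(unit) =?= io(unit).
Decompose arrow/2: unit =?= unit,  io(U) =?= S1.
Delete trivial equation unit =?= unit.
Bind S1 := io(U); substituting into the one remaining equation that mentions S1 gives: arrow(U, io(arrow(io(io(U)), char))) =?= arrow(io(C), io(arrow(T2, char))).
Delete trivial equation io(unit) =?= io(unit).
Decompose arrow/2: arrow(C, S) =?= arrow(S, unit),  char =?= char.
Decompose arrow/2: C =?= S,  S =?= unit.
Bind C := S; substituting into the one remaining equation that mentions C gives: arrow(U, io(arrow(io(io(U)), char))) =?= arrow(io(S), io(arrow(T2, char))).
Bind S := unit; substituting into the one remaining equation that mentions S gives: arrow(U, io(arrow(io(io(U)), char))) =?= arrow(io(unit), io(arrow(T2, char))). Substituting into the earlier binding gives C := unit.
Delete trivial equation char =?= char.
Decompose arrow/2: U =?= io(unit),  io(arrow(io(io(U)), char)) =?= io(arrow(T2, char)).
Bind U := io(unit); substituting into the remaining equation gives: io(arrow(io(io(io(unit))), char)) =?= io(arrow(T2, char)). Substituting into the earlier binding gives S1 := io(io(unit)).
Decompose io/1: arrow(io(io(io(unit))), char) =?= arrow(T2, char).
Decompose arrow/2: io(io(io(unit))) =?= T2,  char =?= char.
Bind T2 := io(io(io(unit))); no other remaining equation mentions T2.
Delete trivial equation char =?= char.
No equations remain and no clash or occurs-check failure arose, so a unifier exists.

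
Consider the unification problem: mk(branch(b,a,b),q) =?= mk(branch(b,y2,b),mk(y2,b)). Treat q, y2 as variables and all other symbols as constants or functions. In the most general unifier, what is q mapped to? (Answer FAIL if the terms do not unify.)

Decompose mk/2: branch(b,a,b) =?= branch(b,y2,b),  q =?= mk(y2,b).
Decompose branch/3: b =?= b,  a =?= y2,  b =?= b.
Delete trivial equation b =?= b.
Bind y2 := a; substituting into the one remaining equation that mentions y2 gives: q =?= mk(a,b).
Delete trivial equation b =?= b.
Bind q := mk(a,b).
MGU = { y2 ↦ a, q ↦ mk(a,b) }, so q ↦ mk(a,b).

mk(a,b)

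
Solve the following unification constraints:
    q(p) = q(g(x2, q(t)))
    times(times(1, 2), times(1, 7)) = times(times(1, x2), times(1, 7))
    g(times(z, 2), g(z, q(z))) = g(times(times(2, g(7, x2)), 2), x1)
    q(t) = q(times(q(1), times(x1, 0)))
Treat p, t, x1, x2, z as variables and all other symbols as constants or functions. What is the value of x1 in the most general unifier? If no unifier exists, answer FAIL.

g(times(2, g(7, 2)), q(times(2, g(7, 2))))

Decompose q/1: p = g(x2, q(t)).
Bind p := g(x2, q(t)); no other remaining equation mentions p.
Decompose times/2: times(1, 2) = times(1, x2),  times(1, 7) = times(1, 7).
Decompose times/2: 1 = 1,  2 = x2.
Delete trivial equation 1 = 1.
Bind x2 := 2; substituting into the one remaining equation that mentions x2 gives: g(times(z, 2), g(z, q(z))) = g(times(times(2, g(7, 2)), 2), x1). Substituting into the earlier binding gives p := g(2, q(t)).
Delete trivial equation times(1, 7) = times(1, 7).
Decompose g/2: times(z, 2) = times(times(2, g(7, 2)), 2),  g(z, q(z)) = x1.
Decompose times/2: z = times(2, g(7, 2)),  2 = 2.
Bind z := times(2, g(7, 2)); substituting into the one remaining equation that mentions z gives: g(times(2, g(7, 2)), q(times(2, g(7, 2)))) = x1.
Delete trivial equation 2 = 2.
Bind x1 := g(times(2, g(7, 2)), q(times(2, g(7, 2)))); substituting into the remaining equation gives: q(t) = q(times(q(1), times(g(times(2, g(7, 2)), q(times(2, g(7, 2)))), 0))).
Decompose q/1: t = times(q(1), times(g(times(2, g(7, 2)), q(times(2, g(7, 2)))), 0)).
Bind t := times(q(1), times(g(times(2, g(7, 2)), q(times(2, g(7, 2)))), 0)). Substituting into the earlier binding gives p := g(2, q(times(q(1), times(g(times(2, g(7, 2)), q(times(2, g(7, 2)))), 0)))).
MGU = { p -> g(2, q(times(q(1), times(g(times(2, g(7, 2)), q(times(2, g(7, 2)))), 0)))), x2 -> 2, z -> times(2, g(7, 2)), x1 -> g(times(2, g(7, 2)), q(times(2, g(7, 2)))), t -> times(q(1), times(g(times(2, g(7, 2)), q(times(2, g(7, 2)))), 0)) }, so x1 -> g(times(2, g(7, 2)), q(times(2, g(7, 2)))).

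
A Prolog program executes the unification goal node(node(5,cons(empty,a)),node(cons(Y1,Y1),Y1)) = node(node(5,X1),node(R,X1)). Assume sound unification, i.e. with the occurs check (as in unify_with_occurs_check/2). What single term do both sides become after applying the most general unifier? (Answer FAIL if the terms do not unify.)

Decompose node/2: node(5,cons(empty,a)) = node(5,X1),  node(cons(Y1,Y1),Y1) = node(R,X1).
Decompose node/2: 5 = 5,  cons(empty,a) = X1.
Delete trivial equation 5 = 5.
Bind X1 := cons(empty,a); substituting into the remaining equation gives: node(cons(Y1,Y1),Y1) = node(R,cons(empty,a)).
Decompose node/2: cons(Y1,Y1) = R,  Y1 = cons(empty,a).
Bind R := cons(Y1,Y1); no other remaining equation mentions R.
Bind Y1 := cons(empty,a). Substituting into the earlier binding gives R := cons(cons(empty,a),cons(empty,a)).
Applying the MGU to either side gives node(node(5,cons(empty,a)),node(cons(cons(empty,a),cons(empty,a)),cons(empty,a))).

node(node(5,cons(empty,a)),node(cons(cons(empty,a),cons(empty,a)),cons(empty,a)))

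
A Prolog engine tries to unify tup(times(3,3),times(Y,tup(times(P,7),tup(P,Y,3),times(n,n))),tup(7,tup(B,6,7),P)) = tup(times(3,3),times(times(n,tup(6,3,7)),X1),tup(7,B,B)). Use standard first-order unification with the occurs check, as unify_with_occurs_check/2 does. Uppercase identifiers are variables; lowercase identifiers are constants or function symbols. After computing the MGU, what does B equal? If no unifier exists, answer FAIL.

Decompose tup/3: times(3,3) = times(3,3),  times(Y,tup(times(P,7),tup(P,Y,3),times(n,n))) = times(times(n,tup(6,3,7)),X1),  tup(7,tup(B,6,7),P) = tup(7,B,B).
Delete trivial equation times(3,3) = times(3,3).
Decompose times/2: Y = times(n,tup(6,3,7)),  tup(times(P,7),tup(P,Y,3),times(n,n)) = X1.
Bind Y := times(n,tup(6,3,7)); substituting into the one remaining equation that mentions Y gives: tup(times(P,7),tup(P,times(n,tup(6,3,7)),3),times(n,n)) = X1.
Bind X1 := tup(times(P,7),tup(P,times(n,tup(6,3,7)),3),times(n,n)); no other remaining equation mentions X1.
Decompose tup/3: 7 = 7,  tup(B,6,7) = B,  P = B.
Delete trivial equation 7 = 7.
Occurs check fails: B occurs in tup(B,6,7); the equation B = tup(B,6,7) has no finite solution.

FAIL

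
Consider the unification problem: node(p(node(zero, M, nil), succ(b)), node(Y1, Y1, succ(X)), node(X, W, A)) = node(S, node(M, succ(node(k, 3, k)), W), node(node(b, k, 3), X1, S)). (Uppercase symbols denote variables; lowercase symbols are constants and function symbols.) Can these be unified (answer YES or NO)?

YES

Decompose node/3: p(node(zero, M, nil), succ(b)) = S,  node(Y1, Y1, succ(X)) = node(M, succ(node(k, 3, k)), W),  node(X, W, A) = node(node(b, k, 3), X1, S).
Bind S := p(node(zero, M, nil), succ(b)); substituting into the one remaining equation that mentions S gives: node(X, W, A) = node(node(b, k, 3), X1, p(node(zero, M, nil), succ(b))).
Decompose node/3: Y1 = M,  Y1 = succ(node(k, 3, k)),  succ(X) = W.
Bind Y1 := M; substituting into the one remaining equation that mentions Y1 gives: M = succ(node(k, 3, k)).
Bind M := succ(node(k, 3, k)); substituting into the one remaining equation that mentions M gives: node(X, W, A) = node(node(b, k, 3), X1, p(node(zero, succ(node(k, 3, k)), nil), succ(b))). Substituting into the earlier bindings gives S := p(node(zero, succ(node(k, 3, k)), nil), succ(b)), Y1 := succ(node(k, 3, k)).
Bind W := succ(X); substituting into the remaining equation gives: node(X, succ(X), A) = node(node(b, k, 3), X1, p(node(zero, succ(node(k, 3, k)), nil), succ(b))).
Decompose node/3: X = node(b, k, 3),  succ(X) = X1,  A = p(node(zero, succ(node(k, 3, k)), nil), succ(b)).
Bind X := node(b, k, 3); substituting into the one remaining equation that mentions X gives: succ(node(b, k, 3)) = X1. Substituting into the earlier binding gives W := succ(node(b, k, 3)).
Bind X1 := succ(node(b, k, 3)); no other remaining equation mentions X1.
Bind A := p(node(zero, succ(node(k, 3, k)), nil), succ(b)).
No equations remain and no clash or occurs-check failure arose, so a unifier exists.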